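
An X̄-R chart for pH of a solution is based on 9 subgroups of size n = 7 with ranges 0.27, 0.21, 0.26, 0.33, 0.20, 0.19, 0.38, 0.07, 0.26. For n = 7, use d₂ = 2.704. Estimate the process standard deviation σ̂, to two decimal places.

R̄ = (0.27 + 0.21 + 0.26 + 0.33 + 0.20 + 0.19 + 0.38 + 0.07 + 0.26) / 9 = 0.2411
σ̂ = R̄ / d₂ = 0.2411 / 2.704 = 0.0892

0.09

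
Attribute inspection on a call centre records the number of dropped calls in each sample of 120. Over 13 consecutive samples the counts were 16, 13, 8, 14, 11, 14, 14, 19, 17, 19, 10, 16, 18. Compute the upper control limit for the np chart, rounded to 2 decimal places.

25.26

p̄ = Σdᵢ / (k·n) = 189 / (13 × 120) = 0.12115
UCL = np̄ + 3·√(np̄(1−p̄)) = 14.5385 + 3 × √(14.5385×0.87885) = 14.5385 + 3 × 3.5745 = 25.2620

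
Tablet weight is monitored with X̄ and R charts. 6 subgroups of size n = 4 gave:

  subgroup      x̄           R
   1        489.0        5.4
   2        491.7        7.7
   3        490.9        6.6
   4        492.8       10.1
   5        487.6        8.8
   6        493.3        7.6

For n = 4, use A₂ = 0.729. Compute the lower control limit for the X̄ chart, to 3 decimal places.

X̄̄ = (489.0 + 491.7 + 490.9 + 492.8 + 487.6 + 493.3) / 6 = 2945.3000 / 6 = 490.8833
R̄ = (5.4 + 7.7 + 6.6 + 10.1 + 8.8 + 7.6) / 6 = 46.2000 / 6 = 7.7000
LCL = X̄̄ − A₂·R̄ = 490.8833 − 0.729 × 7.7000 = 485.2700

485.270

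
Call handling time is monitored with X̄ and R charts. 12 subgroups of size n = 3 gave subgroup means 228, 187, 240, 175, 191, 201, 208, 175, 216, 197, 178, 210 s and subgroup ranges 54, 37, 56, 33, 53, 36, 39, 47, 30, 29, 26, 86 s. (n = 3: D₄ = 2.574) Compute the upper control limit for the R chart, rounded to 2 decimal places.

112.83

R̄ = (54 + 37 + 56 + 33 + 53 + 36 + 39 + 47 + 30 + 29 + 26 + 86) / 12 = 526.0000 / 12 = 43.8333
UCL_R = D₄·R̄ = 2.574 × 43.8333 = 112.8270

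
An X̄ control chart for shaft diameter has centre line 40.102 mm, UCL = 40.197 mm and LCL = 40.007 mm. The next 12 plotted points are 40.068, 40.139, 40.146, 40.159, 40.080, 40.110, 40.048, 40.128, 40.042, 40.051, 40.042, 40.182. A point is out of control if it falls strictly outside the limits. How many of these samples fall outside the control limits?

0

All 12 points lie within [40.007, 40.197].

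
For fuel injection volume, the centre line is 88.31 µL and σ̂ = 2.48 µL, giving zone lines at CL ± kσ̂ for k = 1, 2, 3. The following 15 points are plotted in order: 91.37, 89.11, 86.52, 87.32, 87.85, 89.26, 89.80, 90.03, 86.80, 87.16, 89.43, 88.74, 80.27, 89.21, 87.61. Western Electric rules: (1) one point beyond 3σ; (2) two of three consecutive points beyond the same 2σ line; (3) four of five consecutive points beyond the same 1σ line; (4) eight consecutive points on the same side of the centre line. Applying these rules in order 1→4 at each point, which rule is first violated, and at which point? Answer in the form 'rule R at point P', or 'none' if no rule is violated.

Zone of each point (C = within 1σ̂, B = 1σ̂–2σ̂, A = 2σ̂–3σ̂, * = beyond 3σ̂; sign = side of CL): 1:+B, 2:+C, 3:-C, 4:-C, 5:-C, 6:+C, 7:+C, 8:+C, 9:-C, 10:-C, 11:+C, 12:+C, 13:-*, 14:+C, 15:-C
Rule 1 (one point beyond the 3σ limits) is satisfied at point 13.

rule 1 at point 13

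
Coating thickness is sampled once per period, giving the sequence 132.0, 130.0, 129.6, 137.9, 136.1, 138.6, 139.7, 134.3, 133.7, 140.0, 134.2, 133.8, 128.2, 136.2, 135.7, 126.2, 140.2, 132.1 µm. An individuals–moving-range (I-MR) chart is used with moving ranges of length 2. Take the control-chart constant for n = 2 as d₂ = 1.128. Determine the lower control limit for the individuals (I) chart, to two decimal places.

X̄ = (132.0 + 130.0 + 129.6 + 137.9 + 136.1 + 138.6 + 139.7 + 134.3 + 133.7 + 140.0 + 134.2 + 133.8 + 128.2 + 136.2 + 135.7 + 126.2 + 140.2 + 132.1) / 18 = 134.3611
Moving ranges: 2.0, 0.4, 8.3, 1.8, 2.5, 1.1, 5.4, 0.6, 6.3, 5.8, 0.4, 5.6, 8.0, 0.5, 9.5, 14.0, 8.1; M̄R̄ = 80.3000 / 17 = 4.7235
LCL = X̄ − 3·M̄R̄/d₂ = 134.3611 − 3 × 4.7235 / 1.128 = 121.7985

121.80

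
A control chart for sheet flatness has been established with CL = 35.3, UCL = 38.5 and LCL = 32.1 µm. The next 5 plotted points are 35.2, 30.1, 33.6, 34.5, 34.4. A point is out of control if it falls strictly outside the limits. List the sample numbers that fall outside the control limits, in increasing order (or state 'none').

Compare each point to [32.1, 38.5]: sample 2 = 30.1 < LCL.

2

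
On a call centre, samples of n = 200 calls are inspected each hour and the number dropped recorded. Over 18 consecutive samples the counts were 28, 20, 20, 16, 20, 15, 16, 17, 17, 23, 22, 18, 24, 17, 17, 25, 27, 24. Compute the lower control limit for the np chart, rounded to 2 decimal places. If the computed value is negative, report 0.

7.51

p̄ = Σdᵢ / (k·n) = 366 / (18 × 200) = 0.10167
LCL = np̄ − 3·√(np̄(1−p̄)) = 20.3333 − 3 × 4.2739 = 7.5117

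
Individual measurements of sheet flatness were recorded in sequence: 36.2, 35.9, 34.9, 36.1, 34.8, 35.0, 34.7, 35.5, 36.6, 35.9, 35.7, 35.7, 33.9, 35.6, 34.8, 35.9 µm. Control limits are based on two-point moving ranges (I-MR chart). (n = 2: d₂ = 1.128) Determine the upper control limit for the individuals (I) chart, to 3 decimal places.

37.666

X̄ = (36.2 + 35.9 + 34.9 + 36.1 + 34.8 + 35.0 + 34.7 + 35.5 + 36.6 + 35.9 + 35.7 + 35.7 + 33.9 + 35.6 + 34.8 + 35.9) / 16 = 35.4500
Moving ranges: 0.3, 1.0, 1.2, 1.3, 0.2, 0.3, 0.8, 1.1, 0.7, 0.2, 0.0, 1.8, 1.7, 0.8, 1.1; M̄R̄ = 12.5000 / 15 = 0.8333
UCL = X̄ + 3·M̄R̄/d₂ = 35.4500 + 3 × 0.8333 / 1.128 = 37.6663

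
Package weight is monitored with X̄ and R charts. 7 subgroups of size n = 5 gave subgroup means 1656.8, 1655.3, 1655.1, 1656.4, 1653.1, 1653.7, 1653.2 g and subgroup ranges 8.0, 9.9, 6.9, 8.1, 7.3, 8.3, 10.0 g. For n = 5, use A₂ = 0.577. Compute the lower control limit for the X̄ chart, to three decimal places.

1649.978

X̄̄ = (1656.8 + 1655.3 + 1655.1 + 1656.4 + 1653.1 + 1653.7 + 1653.2) / 7 = 11583.6000 / 7 = 1654.8000
R̄ = (8.0 + 9.9 + 6.9 + 8.1 + 7.3 + 8.3 + 10.0) / 7 = 58.5000 / 7 = 8.3571
LCL = X̄̄ − A₂·R̄ = 1654.8000 − 0.577 × 8.3571 = 1649.9779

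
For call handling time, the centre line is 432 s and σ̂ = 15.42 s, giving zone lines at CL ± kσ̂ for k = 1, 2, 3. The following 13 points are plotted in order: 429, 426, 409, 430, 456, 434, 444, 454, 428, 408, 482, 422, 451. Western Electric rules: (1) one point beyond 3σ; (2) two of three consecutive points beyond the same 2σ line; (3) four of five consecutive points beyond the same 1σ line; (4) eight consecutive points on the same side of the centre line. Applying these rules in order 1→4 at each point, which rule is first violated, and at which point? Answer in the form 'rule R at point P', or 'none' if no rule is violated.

Zone of each point (C = within 1σ̂, B = 1σ̂–2σ̂, A = 2σ̂–3σ̂, * = beyond 3σ̂; sign = side of CL): 1:-C, 2:-C, 3:-B, 4:-C, 5:+B, 6:+C, 7:+C, 8:+B, 9:-C, 10:-B, 11:+*, 12:-C, 13:+B
Rule 1 (one point beyond the 3σ limits) is satisfied at point 11.

rule 1 at point 11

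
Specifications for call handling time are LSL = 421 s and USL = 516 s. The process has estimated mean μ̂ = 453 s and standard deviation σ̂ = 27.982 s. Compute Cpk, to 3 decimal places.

0.381

Cpu = (USL − μ̂) / (3σ̂) = (516 − 453) / (3 × 27.982) = 0.7505; Cpl = (μ̂ − LSL) / (3σ̂) = (453 − 421) / (3 × 27.982) = 0.3812; Cpk = min(Cpu, Cpl) = 0.3812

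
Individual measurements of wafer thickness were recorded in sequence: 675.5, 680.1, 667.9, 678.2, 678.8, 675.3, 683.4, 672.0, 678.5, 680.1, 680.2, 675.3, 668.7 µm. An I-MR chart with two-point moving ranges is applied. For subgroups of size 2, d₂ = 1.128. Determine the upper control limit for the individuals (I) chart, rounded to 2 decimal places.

X̄ = (675.5 + 680.1 + 667.9 + 678.2 + 678.8 + 675.3 + 683.4 + 672.0 + 678.5 + 680.1 + 680.2 + 675.3 + 668.7) / 13 = 676.4615
Moving ranges: 4.6, 12.2, 10.3, 0.6, 3.5, 8.1, 11.4, 6.5, 1.6, 0.1, 4.9, 6.6; M̄R̄ = 70.4000 / 12 = 5.8667
UCL = X̄ + 3·M̄R̄/d₂ = 676.4615 + 3 × 5.8667 / 1.128 = 692.0644

692.06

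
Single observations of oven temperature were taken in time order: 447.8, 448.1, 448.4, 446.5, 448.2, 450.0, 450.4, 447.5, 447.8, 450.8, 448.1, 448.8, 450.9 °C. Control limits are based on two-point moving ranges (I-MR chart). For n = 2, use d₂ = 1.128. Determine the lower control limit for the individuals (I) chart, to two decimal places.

444.70

X̄ = (447.8 + 448.1 + 448.4 + 446.5 + 448.2 + 450.0 + 450.4 + 447.5 + 447.8 + 450.8 + 448.1 + 448.8 + 450.9) / 13 = 448.7154
Moving ranges: 0.3, 0.3, 1.9, 1.7, 1.8, 0.4, 2.9, 0.3, 3.0, 2.7, 0.7, 2.1; M̄R̄ = 18.1000 / 12 = 1.5083
LCL = X̄ − 3·M̄R̄/d₂ = 448.7154 − 3 × 1.5083 / 1.128 = 444.7039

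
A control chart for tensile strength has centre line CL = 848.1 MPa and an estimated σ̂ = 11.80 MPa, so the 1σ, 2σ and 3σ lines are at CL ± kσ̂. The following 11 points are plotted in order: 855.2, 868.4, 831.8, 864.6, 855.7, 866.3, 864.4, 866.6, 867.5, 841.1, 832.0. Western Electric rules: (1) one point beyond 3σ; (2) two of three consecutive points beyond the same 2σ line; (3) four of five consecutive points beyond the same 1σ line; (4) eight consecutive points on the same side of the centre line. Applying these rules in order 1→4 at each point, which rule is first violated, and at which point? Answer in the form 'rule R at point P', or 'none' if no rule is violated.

rule 3 at point 8

Zone of each point (C = within 1σ̂, B = 1σ̂–2σ̂, A = 2σ̂–3σ̂, * = beyond 3σ̂; sign = side of CL): 1:+C, 2:+B, 3:-B, 4:+B, 5:+C, 6:+B, 7:+B, 8:+B, 9:+B, 10:-C, 11:-B
Rule 3 (four of five consecutive points beyond the same 1σ limit) is satisfied at point 8.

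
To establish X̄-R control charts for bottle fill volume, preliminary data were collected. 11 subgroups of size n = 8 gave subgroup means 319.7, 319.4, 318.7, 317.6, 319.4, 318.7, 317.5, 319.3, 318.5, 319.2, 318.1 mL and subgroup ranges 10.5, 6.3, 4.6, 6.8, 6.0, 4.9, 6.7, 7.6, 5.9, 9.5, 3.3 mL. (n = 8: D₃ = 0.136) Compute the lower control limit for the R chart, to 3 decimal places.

R̄ = (10.5 + 6.3 + 4.6 + 6.8 + 6.0 + 4.9 + 6.7 + 7.6 + 5.9 + 9.5 + 3.3) / 11 = 72.1000 / 11 = 6.5545
LCL_R = D₃·R̄ = 0.136 × 6.5545 = 0.8914

0.891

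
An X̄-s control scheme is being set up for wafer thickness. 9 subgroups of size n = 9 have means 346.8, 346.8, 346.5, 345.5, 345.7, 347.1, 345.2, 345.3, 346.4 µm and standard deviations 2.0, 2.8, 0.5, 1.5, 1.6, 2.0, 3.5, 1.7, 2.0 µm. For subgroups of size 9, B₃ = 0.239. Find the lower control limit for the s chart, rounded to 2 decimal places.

0.47

s̄ = (2.0 + 2.8 + 0.5 + 1.5 + 1.6 + 2.0 + 3.5 + 1.7 + 2.0) / 9 = 1.9556
LCL_s = B₃·s̄ = 0.239 × 1.9556 = 0.4674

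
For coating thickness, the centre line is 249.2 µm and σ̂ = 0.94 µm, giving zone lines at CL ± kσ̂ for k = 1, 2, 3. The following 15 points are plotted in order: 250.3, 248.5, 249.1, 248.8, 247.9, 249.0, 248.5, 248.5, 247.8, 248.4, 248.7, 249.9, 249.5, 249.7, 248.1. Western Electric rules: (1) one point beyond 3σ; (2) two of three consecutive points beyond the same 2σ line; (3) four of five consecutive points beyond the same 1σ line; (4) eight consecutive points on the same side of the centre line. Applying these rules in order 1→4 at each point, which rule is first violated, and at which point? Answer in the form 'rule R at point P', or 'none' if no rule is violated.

rule 4 at point 9

Zone of each point (C = within 1σ̂, B = 1σ̂–2σ̂, A = 2σ̂–3σ̂, * = beyond 3σ̂; sign = side of CL): 1:+B, 2:-C, 3:-C, 4:-C, 5:-B, 6:-C, 7:-C, 8:-C, 9:-B, 10:-C, 11:-C, 12:+C, 13:+C, 14:+C, 15:-B
Rule 4 (eight consecutive points on the same side of the centre line) is satisfied at point 9.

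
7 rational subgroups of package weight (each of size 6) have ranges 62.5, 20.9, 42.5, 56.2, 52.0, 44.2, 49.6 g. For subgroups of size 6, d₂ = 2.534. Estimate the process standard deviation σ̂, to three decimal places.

18.486

R̄ = (62.5 + 20.9 + 42.5 + 56.2 + 52.0 + 44.2 + 49.6) / 7 = 46.8429
σ̂ = R̄ / d₂ = 46.8429 / 2.534 = 18.4857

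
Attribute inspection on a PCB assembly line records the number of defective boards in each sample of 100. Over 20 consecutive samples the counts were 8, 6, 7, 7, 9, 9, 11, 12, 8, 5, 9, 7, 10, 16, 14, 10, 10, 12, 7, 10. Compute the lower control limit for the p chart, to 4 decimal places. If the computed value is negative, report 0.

p̄ = Σdᵢ / (k·n) = 187 / (20 × 100) = 0.09350
LCL = p̄ − 3·√(p̄(1−p̄)/n) = 0.09350 − 3 × 0.02911 = 0.00616

0.0062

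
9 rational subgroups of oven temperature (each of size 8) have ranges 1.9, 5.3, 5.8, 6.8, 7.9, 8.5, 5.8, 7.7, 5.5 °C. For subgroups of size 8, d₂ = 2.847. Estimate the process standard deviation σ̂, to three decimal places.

2.154

R̄ = (1.9 + 5.3 + 5.8 + 6.8 + 7.9 + 8.5 + 5.8 + 7.7 + 5.5) / 9 = 6.1333
σ̂ = R̄ / d₂ = 6.1333 / 2.847 = 2.1543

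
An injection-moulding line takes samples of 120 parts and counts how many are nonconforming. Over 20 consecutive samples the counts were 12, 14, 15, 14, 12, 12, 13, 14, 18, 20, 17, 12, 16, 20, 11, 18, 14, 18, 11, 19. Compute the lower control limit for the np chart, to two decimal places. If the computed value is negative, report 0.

4.13

p̄ = Σdᵢ / (k·n) = 300 / (20 × 120) = 0.12500
LCL = np̄ − 3·√(np̄(1−p̄)) = 15.0000 − 3 × 3.6228 = 4.1315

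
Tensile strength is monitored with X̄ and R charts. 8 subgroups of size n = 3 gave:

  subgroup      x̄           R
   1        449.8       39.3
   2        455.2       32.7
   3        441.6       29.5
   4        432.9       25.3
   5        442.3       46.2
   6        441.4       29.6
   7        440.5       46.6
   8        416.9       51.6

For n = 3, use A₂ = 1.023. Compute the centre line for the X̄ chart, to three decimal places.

X̄̄ = (449.8 + 455.2 + 441.6 + 432.9 + 442.3 + 441.4 + 440.5 + 416.9) / 8 = 3520.6000 / 8 = 440.0750
CL = X̄̄ = 440.0750

440.075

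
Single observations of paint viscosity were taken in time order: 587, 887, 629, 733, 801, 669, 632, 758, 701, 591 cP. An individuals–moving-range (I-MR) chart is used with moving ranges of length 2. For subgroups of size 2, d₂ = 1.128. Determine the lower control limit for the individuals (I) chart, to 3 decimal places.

346.554

X̄ = (587 + 887 + 629 + 733 + 801 + 669 + 632 + 758 + 701 + 591) / 10 = 698.8000
Moving ranges: 300, 258, 104, 68, 132, 37, 126, 57, 110; M̄R̄ = 1192.0000 / 9 = 132.4444
LCL = X̄ − 3·M̄R̄/d₂ = 698.8000 − 3 × 132.4444 / 1.128 = 346.5541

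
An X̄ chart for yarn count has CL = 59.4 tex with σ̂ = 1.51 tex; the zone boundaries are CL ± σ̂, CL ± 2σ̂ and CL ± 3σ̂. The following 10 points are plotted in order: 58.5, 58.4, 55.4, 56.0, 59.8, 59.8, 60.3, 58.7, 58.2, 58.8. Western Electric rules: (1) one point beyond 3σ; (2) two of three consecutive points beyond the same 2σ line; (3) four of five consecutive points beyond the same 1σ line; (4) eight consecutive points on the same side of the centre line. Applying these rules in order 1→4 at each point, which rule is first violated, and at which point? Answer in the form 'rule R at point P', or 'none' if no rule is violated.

rule 2 at point 4

Zone of each point (C = within 1σ̂, B = 1σ̂–2σ̂, A = 2σ̂–3σ̂, * = beyond 3σ̂; sign = side of CL): 1:-C, 2:-C, 3:-A, 4:-A, 5:+C, 6:+C, 7:+C, 8:-C, 9:-C, 10:-C
Rule 2 (two of three consecutive points beyond the same 2σ limit) is satisfied at point 4.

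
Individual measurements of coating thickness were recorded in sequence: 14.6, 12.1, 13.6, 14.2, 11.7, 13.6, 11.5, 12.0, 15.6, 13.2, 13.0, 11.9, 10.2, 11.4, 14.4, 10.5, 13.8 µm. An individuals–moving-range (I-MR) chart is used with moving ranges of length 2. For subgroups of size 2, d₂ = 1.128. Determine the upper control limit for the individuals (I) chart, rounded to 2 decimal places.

X̄ = (14.6 + 12.1 + 13.6 + 14.2 + 11.7 + 13.6 + 11.5 + 12.0 + 15.6 + 13.2 + 13.0 + 11.9 + 10.2 + 11.4 + 14.4 + 10.5 + 13.8) / 17 = 12.7824
Moving ranges: 2.5, 1.5, 0.6, 2.5, 1.9, 2.1, 0.5, 3.6, 2.4, 0.2, 1.1, 1.7, 1.2, 3.0, 3.9, 3.3; M̄R̄ = 32.0000 / 16 = 2.0000
UCL = X̄ + 3·M̄R̄/d₂ = 12.7824 + 3 × 2.0000 / 1.128 = 18.1015

18.10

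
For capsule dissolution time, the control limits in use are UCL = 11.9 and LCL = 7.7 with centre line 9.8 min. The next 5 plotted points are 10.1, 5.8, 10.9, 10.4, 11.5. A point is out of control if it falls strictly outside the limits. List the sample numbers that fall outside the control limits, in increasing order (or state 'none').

Compare each point to [7.7, 11.9]: sample 2 = 5.8 < LCL.

2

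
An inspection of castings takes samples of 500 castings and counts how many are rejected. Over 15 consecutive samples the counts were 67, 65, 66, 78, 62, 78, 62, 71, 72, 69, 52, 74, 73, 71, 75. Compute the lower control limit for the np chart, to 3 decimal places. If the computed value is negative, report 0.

45.863

p̄ = Σdᵢ / (k·n) = 1035 / (15 × 500) = 0.13800
LCL = np̄ − 3·√(np̄(1−p̄)) = 69.0000 − 3 × 7.7122 = 45.8634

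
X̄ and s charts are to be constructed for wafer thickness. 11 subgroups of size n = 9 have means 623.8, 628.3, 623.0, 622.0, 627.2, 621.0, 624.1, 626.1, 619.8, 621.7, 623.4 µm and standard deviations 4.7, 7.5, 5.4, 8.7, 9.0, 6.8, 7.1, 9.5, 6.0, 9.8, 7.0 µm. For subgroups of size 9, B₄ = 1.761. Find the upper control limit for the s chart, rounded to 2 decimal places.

13.05

s̄ = (4.7 + 7.5 + 5.4 + 8.7 + 9.0 + 6.8 + 7.1 + 9.5 + 6.0 + 9.8 + 7.0) / 11 = 7.4091
UCL_s = B₄·s̄ = 1.761 × 7.4091 = 13.0474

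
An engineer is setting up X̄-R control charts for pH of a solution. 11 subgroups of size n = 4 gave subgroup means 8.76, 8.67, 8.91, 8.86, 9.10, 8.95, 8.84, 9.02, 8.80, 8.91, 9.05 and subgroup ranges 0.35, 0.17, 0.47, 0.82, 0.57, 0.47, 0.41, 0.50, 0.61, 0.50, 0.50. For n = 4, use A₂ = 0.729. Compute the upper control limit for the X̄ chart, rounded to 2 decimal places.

9.25

X̄̄ = (8.76 + 8.67 + 8.91 + 8.86 + 9.10 + 8.95 + 8.84 + 9.02 + 8.80 + 8.91 + 9.05) / 11 = 97.8700 / 11 = 8.8973
R̄ = (0.35 + 0.17 + 0.47 + 0.82 + 0.57 + 0.47 + 0.41 + 0.50 + 0.61 + 0.50 + 0.50) / 11 = 5.3700 / 11 = 0.4882
UCL = X̄̄ + A₂·R̄ = 8.8973 + 0.729 × 0.4882 = 9.2532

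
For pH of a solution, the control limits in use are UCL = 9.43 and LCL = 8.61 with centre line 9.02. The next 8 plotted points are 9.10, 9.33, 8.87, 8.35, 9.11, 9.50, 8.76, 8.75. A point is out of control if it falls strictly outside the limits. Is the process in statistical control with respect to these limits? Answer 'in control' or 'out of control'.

out of control

Compare each point to [8.61, 9.43]: sample 4 = 8.35 < LCL; sample 6 = 9.50 > UCL.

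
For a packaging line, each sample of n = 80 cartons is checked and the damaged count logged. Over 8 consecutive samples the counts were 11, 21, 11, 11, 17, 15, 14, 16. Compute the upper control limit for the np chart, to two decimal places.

24.84

p̄ = Σdᵢ / (k·n) = 116 / (8 × 80) = 0.18125
UCL = np̄ + 3·√(np̄(1−p̄)) = 14.5000 + 3 × √(14.5000×0.81875) = 14.5000 + 3 × 3.4456 = 24.8367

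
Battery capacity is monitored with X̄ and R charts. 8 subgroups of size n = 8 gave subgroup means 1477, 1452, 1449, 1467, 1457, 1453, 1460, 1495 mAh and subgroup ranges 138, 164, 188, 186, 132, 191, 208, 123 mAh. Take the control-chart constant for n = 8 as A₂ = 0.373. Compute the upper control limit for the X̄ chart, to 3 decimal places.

X̄̄ = (1477 + 1452 + 1449 + 1467 + 1457 + 1453 + 1460 + 1495) / 8 = 11710.0000 / 8 = 1463.7500
R̄ = (138 + 164 + 188 + 186 + 132 + 191 + 208 + 123) / 8 = 1330.0000 / 8 = 166.2500
UCL = X̄̄ + A₂·R̄ = 1463.7500 + 0.373 × 166.2500 = 1525.7613

1525.761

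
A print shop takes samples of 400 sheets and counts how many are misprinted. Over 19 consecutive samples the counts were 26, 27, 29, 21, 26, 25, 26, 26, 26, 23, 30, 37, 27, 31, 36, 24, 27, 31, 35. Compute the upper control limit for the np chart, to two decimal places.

p̄ = Σdᵢ / (k·n) = 533 / (19 × 400) = 0.07013
UCL = np̄ + 3·√(np̄(1−p̄)) = 28.0526 + 3 × √(28.0526×0.92987) = 28.0526 + 3 × 5.1074 = 43.3747

43.37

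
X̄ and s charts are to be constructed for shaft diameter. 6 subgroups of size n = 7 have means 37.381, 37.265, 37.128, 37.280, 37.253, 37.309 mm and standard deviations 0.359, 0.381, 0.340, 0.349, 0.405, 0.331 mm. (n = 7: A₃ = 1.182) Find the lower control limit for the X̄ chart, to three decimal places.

36.843

X̄̄ = (37.381 + 37.265 + 37.128 + 37.280 + 37.253 + 37.309) / 6 = 37.2693
s̄ = (0.359 + 0.381 + 0.340 + 0.349 + 0.405 + 0.331) / 6 = 0.3608
LCL = X̄̄ − A₃·s̄ = 37.2693 − 1.182 × 0.3608 = 36.8428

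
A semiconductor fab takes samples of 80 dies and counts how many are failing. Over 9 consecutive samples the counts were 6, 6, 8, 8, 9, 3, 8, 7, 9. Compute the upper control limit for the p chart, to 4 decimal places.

0.1843

p̄ = Σdᵢ / (k·n) = 64 / (9 × 80) = 0.08889
UCL = p̄ + 3·√(p̄(1−p̄)/n) = 0.08889 + 3 × √(0.08889×0.91111/80) = 0.08889 + 3 × 0.03182 = 0.18434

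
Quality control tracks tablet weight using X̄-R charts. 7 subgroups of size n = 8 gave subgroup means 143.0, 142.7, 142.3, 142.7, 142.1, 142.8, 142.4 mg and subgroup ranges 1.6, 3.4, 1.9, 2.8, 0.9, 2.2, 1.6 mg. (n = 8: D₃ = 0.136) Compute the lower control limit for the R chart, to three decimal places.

R̄ = (1.6 + 3.4 + 1.9 + 2.8 + 0.9 + 2.2 + 1.6) / 7 = 14.4000 / 7 = 2.0571
LCL_R = D₃·R̄ = 0.136 × 2.0571 = 0.2798

0.280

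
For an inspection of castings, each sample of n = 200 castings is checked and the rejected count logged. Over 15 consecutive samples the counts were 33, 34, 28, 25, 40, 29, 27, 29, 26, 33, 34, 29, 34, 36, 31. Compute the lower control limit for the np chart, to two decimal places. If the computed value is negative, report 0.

p̄ = Σdᵢ / (k·n) = 468 / (15 × 200) = 0.15600
LCL = np̄ − 3·√(np̄(1−p̄)) = 31.2000 − 3 × 5.1315 = 15.8054

15.81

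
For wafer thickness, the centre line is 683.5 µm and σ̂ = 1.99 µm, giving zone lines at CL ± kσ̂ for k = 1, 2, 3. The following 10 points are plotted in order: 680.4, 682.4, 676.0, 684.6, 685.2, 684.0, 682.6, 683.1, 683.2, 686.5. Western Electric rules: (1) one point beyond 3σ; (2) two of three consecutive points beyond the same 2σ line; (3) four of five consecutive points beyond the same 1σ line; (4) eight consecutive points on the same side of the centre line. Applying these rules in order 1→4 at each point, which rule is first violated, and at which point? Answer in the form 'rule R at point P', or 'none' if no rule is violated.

rule 1 at point 3

Zone of each point (C = within 1σ̂, B = 1σ̂–2σ̂, A = 2σ̂–3σ̂, * = beyond 3σ̂; sign = side of CL): 1:-B, 2:-C, 3:-*, 4:+C, 5:+C, 6:+C, 7:-C, 8:-C, 9:-C, 10:+B
Rule 1 (one point beyond the 3σ limits) is satisfied at point 3.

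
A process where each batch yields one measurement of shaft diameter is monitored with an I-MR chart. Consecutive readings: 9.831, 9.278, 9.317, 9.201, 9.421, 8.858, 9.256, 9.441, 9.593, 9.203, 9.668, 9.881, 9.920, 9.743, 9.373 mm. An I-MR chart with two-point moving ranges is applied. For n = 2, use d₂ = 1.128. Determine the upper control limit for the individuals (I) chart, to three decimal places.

X̄ = (9.831 + 9.278 + 9.317 + 9.201 + 9.421 + 8.858 + 9.256 + 9.441 + 9.593 + 9.203 + 9.668 + 9.881 + 9.920 + 9.743 + 9.373) / 15 = 9.4656
Moving ranges: 0.553, 0.039, 0.116, 0.220, 0.563, 0.398, 0.185, 0.152, 0.390, 0.465, 0.213, 0.039, 0.177, 0.370; M̄R̄ = 3.8800 / 14 = 0.2771
UCL = X̄ + 3·M̄R̄/d₂ = 9.4656 + 3 × 0.2771 / 1.128 = 10.2027

10.203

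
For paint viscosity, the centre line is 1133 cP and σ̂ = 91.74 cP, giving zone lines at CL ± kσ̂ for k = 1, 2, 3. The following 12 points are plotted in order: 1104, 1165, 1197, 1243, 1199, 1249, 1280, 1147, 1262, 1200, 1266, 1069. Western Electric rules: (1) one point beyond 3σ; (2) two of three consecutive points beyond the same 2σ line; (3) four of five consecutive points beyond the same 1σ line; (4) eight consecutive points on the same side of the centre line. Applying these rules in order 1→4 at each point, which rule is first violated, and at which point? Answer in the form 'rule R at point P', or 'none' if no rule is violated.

Zone of each point (C = within 1σ̂, B = 1σ̂–2σ̂, A = 2σ̂–3σ̂, * = beyond 3σ̂; sign = side of CL): 1:-C, 2:+C, 3:+C, 4:+B, 5:+C, 6:+B, 7:+B, 8:+C, 9:+B, 10:+C, 11:+B, 12:-C
Rule 4 (eight consecutive points on the same side of the centre line) is satisfied at point 9.

rule 4 at point 9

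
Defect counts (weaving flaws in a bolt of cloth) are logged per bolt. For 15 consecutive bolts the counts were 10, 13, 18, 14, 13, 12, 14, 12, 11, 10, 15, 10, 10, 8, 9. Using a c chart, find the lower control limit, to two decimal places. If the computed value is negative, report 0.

c̄ = (10 + 13 + 18 + 14 + 13 + 12 + 14 + 12 + 11 + 10 + 15 + 10 + 10 + 8 + 9) / 15 = 179 / 15 = 11.9333
LCL = c̄ − 3√c̄ = 11.9333 − 3 × 3.4545 = 1.5699

1.57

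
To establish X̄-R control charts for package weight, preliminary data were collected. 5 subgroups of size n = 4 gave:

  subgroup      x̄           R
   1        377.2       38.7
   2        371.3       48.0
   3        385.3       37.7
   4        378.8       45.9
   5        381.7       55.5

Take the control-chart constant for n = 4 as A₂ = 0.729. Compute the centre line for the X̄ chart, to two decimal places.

X̄̄ = (377.2 + 371.3 + 385.3 + 378.8 + 381.7) / 5 = 1894.3000 / 5 = 378.8600
CL = X̄̄ = 378.8600

378.86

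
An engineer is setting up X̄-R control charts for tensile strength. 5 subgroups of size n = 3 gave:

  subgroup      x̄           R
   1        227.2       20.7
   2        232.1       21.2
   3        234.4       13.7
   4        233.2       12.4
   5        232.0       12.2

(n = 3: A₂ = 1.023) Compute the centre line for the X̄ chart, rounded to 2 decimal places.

231.78

X̄̄ = (227.2 + 232.1 + 234.4 + 233.2 + 232.0) / 5 = 1158.9000 / 5 = 231.7800
CL = X̄̄ = 231.7800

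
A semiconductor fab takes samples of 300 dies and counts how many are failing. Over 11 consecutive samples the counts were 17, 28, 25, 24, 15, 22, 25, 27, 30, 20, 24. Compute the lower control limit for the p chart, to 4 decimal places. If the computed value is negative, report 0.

p̄ = Σdᵢ / (k·n) = 257 / (11 × 300) = 0.07788
LCL = p̄ − 3·√(p̄(1−p̄)/n) = 0.07788 − 3 × 0.01547 = 0.03146

0.0315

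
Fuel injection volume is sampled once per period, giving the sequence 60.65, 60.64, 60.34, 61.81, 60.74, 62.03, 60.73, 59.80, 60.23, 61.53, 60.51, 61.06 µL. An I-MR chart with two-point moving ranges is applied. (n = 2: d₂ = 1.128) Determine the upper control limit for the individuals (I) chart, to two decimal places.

X̄ = (60.65 + 60.64 + 60.34 + 61.81 + 60.74 + 62.03 + 60.73 + 59.80 + 60.23 + 61.53 + 60.51 + 61.06) / 12 = 60.8392
Moving ranges: 0.01, 0.30, 1.47, 1.07, 1.29, 1.30, 0.93, 0.43, 1.30, 1.02, 0.55; M̄R̄ = 9.6700 / 11 = 0.8791
UCL = X̄ + 3·M̄R̄/d₂ = 60.8392 + 3 × 0.8791 / 1.128 = 63.1772

63.18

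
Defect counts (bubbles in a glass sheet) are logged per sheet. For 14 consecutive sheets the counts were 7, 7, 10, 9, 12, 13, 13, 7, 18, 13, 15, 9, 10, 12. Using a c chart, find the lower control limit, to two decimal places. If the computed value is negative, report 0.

1.09

c̄ = (7 + 7 + 10 + 9 + 12 + 13 + 13 + 7 + 18 + 13 + 15 + 9 + 10 + 12) / 14 = 155 / 14 = 11.0714
LCL = c̄ − 3√c̄ = 11.0714 − 3 × 3.3274 = 1.0893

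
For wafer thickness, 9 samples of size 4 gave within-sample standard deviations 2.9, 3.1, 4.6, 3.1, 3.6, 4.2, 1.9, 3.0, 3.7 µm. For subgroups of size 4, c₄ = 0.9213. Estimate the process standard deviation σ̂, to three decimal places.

s̄ = (2.9 + 3.1 + 4.6 + 3.1 + 3.6 + 4.2 + 1.9 + 3.0 + 3.7) / 9 = 3.3444
σ̂ = s̄ / c₄ = 3.3444 / 0.9213 = 3.6301

3.630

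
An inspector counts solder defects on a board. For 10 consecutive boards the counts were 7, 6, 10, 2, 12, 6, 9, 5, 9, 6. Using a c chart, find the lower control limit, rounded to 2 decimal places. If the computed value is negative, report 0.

0.00

c̄ = (7 + 6 + 10 + 2 + 12 + 6 + 9 + 5 + 9 + 6) / 10 = 72 / 10 = 7.2000
LCL = c̄ − 3√c̄ = 7.2000 − 3 × 2.6833 = -0.8498 → 0 (cannot be negative)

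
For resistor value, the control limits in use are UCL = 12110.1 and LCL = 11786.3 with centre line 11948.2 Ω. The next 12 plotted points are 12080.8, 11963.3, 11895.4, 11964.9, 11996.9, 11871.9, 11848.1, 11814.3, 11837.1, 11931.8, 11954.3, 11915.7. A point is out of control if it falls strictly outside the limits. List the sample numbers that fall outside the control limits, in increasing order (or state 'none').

All 12 points lie within [11786.3, 12110.1].

none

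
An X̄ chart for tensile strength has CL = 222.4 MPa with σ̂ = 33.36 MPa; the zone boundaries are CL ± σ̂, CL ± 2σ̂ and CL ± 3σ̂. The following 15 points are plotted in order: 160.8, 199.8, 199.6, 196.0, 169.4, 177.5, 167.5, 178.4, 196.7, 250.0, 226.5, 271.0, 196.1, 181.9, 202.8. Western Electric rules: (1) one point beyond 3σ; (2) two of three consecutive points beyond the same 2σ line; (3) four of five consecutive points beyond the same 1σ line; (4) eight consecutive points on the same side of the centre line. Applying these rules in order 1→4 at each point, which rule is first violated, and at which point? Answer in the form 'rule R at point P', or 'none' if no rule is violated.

rule 3 at point 8

Zone of each point (C = within 1σ̂, B = 1σ̂–2σ̂, A = 2σ̂–3σ̂, * = beyond 3σ̂; sign = side of CL): 1:-B, 2:-C, 3:-C, 4:-C, 5:-B, 6:-B, 7:-B, 8:-B, 9:-C, 10:+C, 11:+C, 12:+B, 13:-C, 14:-B, 15:-C
Rule 3 (four of five consecutive points beyond the same 1σ limit) is satisfied at point 8.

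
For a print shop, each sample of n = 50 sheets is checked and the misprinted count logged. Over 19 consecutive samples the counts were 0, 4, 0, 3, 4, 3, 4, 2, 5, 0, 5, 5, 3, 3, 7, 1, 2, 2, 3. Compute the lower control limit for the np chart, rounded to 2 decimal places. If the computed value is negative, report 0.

0.00

p̄ = Σdᵢ / (k·n) = 56 / (19 × 50) = 0.05895
LCL = np̄ − 3·√(np̄(1−p̄)) = 2.9474 − 3 × 1.6654 = -2.0489 → 0 (negative, so LCL = 0)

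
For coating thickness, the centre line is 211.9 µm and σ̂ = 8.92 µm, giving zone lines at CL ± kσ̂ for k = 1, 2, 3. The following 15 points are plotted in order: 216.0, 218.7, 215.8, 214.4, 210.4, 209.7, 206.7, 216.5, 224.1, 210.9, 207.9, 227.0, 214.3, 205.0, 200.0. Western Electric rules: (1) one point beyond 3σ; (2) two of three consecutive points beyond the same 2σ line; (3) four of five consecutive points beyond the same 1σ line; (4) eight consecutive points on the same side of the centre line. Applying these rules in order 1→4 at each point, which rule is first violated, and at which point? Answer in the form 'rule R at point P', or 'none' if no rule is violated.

none

Zone of each point (C = within 1σ̂, B = 1σ̂–2σ̂, A = 2σ̂–3σ̂, * = beyond 3σ̂; sign = side of CL): 1:+C, 2:+C, 3:+C, 4:+C, 5:-C, 6:-C, 7:-C, 8:+C, 9:+B, 10:-C, 11:-C, 12:+B, 13:+C, 14:-C, 15:-B
No rule fires across all 15 points.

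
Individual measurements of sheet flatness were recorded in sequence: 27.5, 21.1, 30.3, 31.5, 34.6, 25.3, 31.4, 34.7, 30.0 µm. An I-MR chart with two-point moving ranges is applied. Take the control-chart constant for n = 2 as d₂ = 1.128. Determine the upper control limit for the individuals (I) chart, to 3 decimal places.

X̄ = (27.5 + 21.1 + 30.3 + 31.5 + 34.6 + 25.3 + 31.4 + 34.7 + 30.0) / 9 = 29.6000
Moving ranges: 6.4, 9.2, 1.2, 3.1, 9.3, 6.1, 3.3, 4.7; M̄R̄ = 43.3000 / 8 = 5.4125
UCL = X̄ + 3·M̄R̄/d₂ = 29.6000 + 3 × 5.4125 / 1.128 = 43.9949

43.995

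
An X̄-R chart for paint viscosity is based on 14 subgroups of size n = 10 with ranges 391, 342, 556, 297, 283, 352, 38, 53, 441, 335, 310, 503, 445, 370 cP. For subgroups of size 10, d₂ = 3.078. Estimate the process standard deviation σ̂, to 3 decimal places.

R̄ = (391 + 342 + 556 + 297 + 283 + 352 + 38 + 53 + 441 + 335 + 310 + 503 + 445 + 370) / 14 = 336.8571
σ̂ = R̄ / d₂ = 336.8571 / 3.078 = 109.4403

109.440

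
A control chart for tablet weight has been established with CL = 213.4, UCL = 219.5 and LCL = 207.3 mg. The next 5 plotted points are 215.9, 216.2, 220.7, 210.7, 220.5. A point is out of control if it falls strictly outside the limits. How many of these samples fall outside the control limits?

Compare each point to [207.3, 219.5]: sample 3 = 220.7 > UCL; sample 5 = 220.5 > UCL.

2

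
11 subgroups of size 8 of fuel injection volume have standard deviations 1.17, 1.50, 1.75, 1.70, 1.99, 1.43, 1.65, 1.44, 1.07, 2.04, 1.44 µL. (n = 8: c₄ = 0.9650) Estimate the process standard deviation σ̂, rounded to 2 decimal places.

1.62

s̄ = (1.17 + 1.50 + 1.75 + 1.70 + 1.99 + 1.43 + 1.65 + 1.44 + 1.07 + 2.04 + 1.44) / 11 = 1.5618
σ̂ = s̄ / c₄ = 1.5618 / 0.9650 = 1.6185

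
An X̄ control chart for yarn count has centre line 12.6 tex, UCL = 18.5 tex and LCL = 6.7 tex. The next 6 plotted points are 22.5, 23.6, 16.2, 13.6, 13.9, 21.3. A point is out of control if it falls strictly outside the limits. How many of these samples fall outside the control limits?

3

Compare each point to [6.7, 18.5]: sample 1 = 22.5 > UCL; sample 2 = 23.6 > UCL; sample 6 = 21.3 > UCL.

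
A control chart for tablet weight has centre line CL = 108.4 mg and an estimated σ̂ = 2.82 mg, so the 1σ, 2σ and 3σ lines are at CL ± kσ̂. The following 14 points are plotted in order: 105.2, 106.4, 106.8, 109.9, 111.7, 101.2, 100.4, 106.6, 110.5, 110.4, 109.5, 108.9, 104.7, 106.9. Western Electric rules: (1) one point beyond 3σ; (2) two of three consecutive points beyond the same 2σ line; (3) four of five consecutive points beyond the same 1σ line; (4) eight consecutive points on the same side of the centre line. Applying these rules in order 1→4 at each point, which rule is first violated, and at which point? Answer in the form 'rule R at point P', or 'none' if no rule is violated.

rule 2 at point 7

Zone of each point (C = within 1σ̂, B = 1σ̂–2σ̂, A = 2σ̂–3σ̂, * = beyond 3σ̂; sign = side of CL): 1:-B, 2:-C, 3:-C, 4:+C, 5:+B, 6:-A, 7:-A, 8:-C, 9:+C, 10:+C, 11:+C, 12:+C, 13:-B, 14:-C
Rule 2 (two of three consecutive points beyond the same 2σ limit) is satisfied at point 7.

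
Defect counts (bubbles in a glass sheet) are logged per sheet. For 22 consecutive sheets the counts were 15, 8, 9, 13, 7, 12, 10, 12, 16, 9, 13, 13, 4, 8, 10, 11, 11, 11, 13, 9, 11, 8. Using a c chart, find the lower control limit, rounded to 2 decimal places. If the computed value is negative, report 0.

0.83

c̄ = (15 + 8 + 9 + 13 + 7 + 12 + 10 + 12 + 16 + 9 + 13 + 13 + 4 + 8 + 10 + 11 + 11 + 11 + 13 + 9 + 11 + 8) / 22 = 233 / 22 = 10.5909
LCL = c̄ − 3√c̄ = 10.5909 − 3 × 3.2544 = 0.8278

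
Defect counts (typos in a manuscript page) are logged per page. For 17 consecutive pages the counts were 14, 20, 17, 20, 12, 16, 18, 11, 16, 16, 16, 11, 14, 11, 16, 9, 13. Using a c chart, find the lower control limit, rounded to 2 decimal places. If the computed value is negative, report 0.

3.20

c̄ = (14 + 20 + 17 + 20 + 12 + 16 + 18 + 11 + 16 + 16 + 16 + 11 + 14 + 11 + 16 + 9 + 13) / 17 = 250 / 17 = 14.7059
LCL = c̄ − 3√c̄ = 14.7059 − 3 × 3.8348 = 3.2014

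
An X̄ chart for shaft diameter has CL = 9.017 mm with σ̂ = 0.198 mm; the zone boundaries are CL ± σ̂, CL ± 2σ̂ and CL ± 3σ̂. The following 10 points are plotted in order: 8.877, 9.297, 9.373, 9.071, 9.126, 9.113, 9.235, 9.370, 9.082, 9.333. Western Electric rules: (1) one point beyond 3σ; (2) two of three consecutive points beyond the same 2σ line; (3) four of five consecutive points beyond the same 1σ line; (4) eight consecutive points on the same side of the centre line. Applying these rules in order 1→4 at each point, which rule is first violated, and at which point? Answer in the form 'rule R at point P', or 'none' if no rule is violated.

rule 4 at point 9

Zone of each point (C = within 1σ̂, B = 1σ̂–2σ̂, A = 2σ̂–3σ̂, * = beyond 3σ̂; sign = side of CL): 1:-C, 2:+B, 3:+B, 4:+C, 5:+C, 6:+C, 7:+B, 8:+B, 9:+C, 10:+B
Rule 4 (eight consecutive points on the same side of the centre line) is satisfied at point 9.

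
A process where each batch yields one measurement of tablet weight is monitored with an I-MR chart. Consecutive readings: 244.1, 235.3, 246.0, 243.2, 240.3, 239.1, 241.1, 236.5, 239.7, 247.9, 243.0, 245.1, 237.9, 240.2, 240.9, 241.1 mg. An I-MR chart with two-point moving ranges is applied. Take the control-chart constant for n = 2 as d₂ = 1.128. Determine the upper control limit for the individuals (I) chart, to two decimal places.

252.29

X̄ = (244.1 + 235.3 + 246.0 + 243.2 + 240.3 + 239.1 + 241.1 + 236.5 + 239.7 + 247.9 + 243.0 + 245.1 + 237.9 + 240.2 + 240.9 + 241.1) / 16 = 241.3375
Moving ranges: 8.8, 10.7, 2.8, 2.9, 1.2, 2.0, 4.6, 3.2, 8.2, 4.9, 2.1, 7.2, 2.3, 0.7, 0.2; M̄R̄ = 61.8000 / 15 = 4.1200
UCL = X̄ + 3·M̄R̄/d₂ = 241.3375 + 3 × 4.1200 / 1.128 = 252.2949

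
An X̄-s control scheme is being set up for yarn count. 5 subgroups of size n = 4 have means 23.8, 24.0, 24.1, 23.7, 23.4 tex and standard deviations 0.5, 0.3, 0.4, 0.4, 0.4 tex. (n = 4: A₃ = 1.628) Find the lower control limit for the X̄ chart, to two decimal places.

X̄̄ = (23.8 + 24.0 + 24.1 + 23.7 + 23.4) / 5 = 23.8000
s̄ = (0.5 + 0.3 + 0.4 + 0.4 + 0.4) / 5 = 0.4000
LCL = X̄̄ − A₃·s̄ = 23.8000 − 1.628 × 0.4000 = 23.1488

23.15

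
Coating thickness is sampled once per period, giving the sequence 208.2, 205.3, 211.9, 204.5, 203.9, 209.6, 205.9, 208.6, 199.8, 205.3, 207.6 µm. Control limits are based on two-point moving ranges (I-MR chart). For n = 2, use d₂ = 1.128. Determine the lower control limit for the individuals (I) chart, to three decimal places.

194.131

X̄ = (208.2 + 205.3 + 211.9 + 204.5 + 203.9 + 209.6 + 205.9 + 208.6 + 199.8 + 205.3 + 207.6) / 11 = 206.4182
Moving ranges: 2.9, 6.6, 7.4, 0.6, 5.7, 3.7, 2.7, 8.8, 5.5, 2.3; M̄R̄ = 46.2000 / 10 = 4.6200
LCL = X̄ − 3·M̄R̄/d₂ = 206.4182 − 3 × 4.6200 / 1.128 = 194.1309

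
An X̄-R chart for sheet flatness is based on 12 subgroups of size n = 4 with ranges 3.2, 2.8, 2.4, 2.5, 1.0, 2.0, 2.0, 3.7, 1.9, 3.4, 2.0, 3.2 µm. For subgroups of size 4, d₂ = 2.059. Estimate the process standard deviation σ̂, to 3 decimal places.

R̄ = (3.2 + 2.8 + 2.4 + 2.5 + 1.0 + 2.0 + 2.0 + 3.7 + 1.9 + 3.4 + 2.0 + 3.2) / 12 = 2.5083
σ̂ = R̄ / d₂ = 2.5083 / 2.059 = 1.2182

1.218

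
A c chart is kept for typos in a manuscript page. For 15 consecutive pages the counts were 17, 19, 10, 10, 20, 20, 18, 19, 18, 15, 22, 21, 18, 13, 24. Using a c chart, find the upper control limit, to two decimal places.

30.19

c̄ = (17 + 19 + 10 + 10 + 20 + 20 + 18 + 19 + 18 + 15 + 22 + 21 + 18 + 13 + 24) / 15 = 264 / 15 = 17.6000
UCL = c̄ + 3√c̄ = 17.6000 + 3 × √17.6000 = 17.6000 + 3 × 4.1952 = 30.1857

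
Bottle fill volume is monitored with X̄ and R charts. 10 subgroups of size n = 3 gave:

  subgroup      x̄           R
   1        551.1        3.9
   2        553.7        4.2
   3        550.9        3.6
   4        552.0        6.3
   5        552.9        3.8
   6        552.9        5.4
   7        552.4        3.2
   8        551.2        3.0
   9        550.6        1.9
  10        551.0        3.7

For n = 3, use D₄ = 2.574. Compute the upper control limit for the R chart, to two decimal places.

R̄ = (3.9 + 4.2 + 3.6 + 6.3 + 3.8 + 5.4 + 3.2 + 3.0 + 1.9 + 3.7) / 10 = 39.0000 / 10 = 3.9000
UCL_R = D₄·R̄ = 2.574 × 3.9000 = 10.0386

10.04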